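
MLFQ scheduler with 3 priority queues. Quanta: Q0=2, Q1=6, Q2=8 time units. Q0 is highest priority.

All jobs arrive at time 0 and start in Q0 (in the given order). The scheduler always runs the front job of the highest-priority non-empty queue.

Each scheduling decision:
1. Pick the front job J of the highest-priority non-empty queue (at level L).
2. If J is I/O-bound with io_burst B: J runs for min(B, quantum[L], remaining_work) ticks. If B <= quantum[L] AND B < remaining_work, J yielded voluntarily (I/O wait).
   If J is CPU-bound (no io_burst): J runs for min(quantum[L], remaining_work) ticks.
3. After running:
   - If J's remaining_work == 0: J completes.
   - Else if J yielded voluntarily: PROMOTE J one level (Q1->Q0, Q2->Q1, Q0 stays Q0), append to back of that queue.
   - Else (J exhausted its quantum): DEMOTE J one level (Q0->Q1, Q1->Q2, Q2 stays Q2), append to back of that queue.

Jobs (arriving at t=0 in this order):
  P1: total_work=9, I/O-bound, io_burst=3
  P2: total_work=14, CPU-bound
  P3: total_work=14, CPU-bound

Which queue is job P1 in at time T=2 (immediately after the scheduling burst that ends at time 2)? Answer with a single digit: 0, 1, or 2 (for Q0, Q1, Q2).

Answer: 1

Derivation:
t=0-2: P1@Q0 runs 2, rem=7, quantum used, demote→Q1. Q0=[P2,P3] Q1=[P1] Q2=[]
t=2-4: P2@Q0 runs 2, rem=12, quantum used, demote→Q1. Q0=[P3] Q1=[P1,P2] Q2=[]
t=4-6: P3@Q0 runs 2, rem=12, quantum used, demote→Q1. Q0=[] Q1=[P1,P2,P3] Q2=[]
t=6-9: P1@Q1 runs 3, rem=4, I/O yield, promote→Q0. Q0=[P1] Q1=[P2,P3] Q2=[]
t=9-11: P1@Q0 runs 2, rem=2, quantum used, demote→Q1. Q0=[] Q1=[P2,P3,P1] Q2=[]
t=11-17: P2@Q1 runs 6, rem=6, quantum used, demote→Q2. Q0=[] Q1=[P3,P1] Q2=[P2]
t=17-23: P3@Q1 runs 6, rem=6, quantum used, demote→Q2. Q0=[] Q1=[P1] Q2=[P2,P3]
t=23-25: P1@Q1 runs 2, rem=0, completes. Q0=[] Q1=[] Q2=[P2,P3]
t=25-31: P2@Q2 runs 6, rem=0, completes. Q0=[] Q1=[] Q2=[P3]
t=31-37: P3@Q2 runs 6, rem=0, completes. Q0=[] Q1=[] Q2=[]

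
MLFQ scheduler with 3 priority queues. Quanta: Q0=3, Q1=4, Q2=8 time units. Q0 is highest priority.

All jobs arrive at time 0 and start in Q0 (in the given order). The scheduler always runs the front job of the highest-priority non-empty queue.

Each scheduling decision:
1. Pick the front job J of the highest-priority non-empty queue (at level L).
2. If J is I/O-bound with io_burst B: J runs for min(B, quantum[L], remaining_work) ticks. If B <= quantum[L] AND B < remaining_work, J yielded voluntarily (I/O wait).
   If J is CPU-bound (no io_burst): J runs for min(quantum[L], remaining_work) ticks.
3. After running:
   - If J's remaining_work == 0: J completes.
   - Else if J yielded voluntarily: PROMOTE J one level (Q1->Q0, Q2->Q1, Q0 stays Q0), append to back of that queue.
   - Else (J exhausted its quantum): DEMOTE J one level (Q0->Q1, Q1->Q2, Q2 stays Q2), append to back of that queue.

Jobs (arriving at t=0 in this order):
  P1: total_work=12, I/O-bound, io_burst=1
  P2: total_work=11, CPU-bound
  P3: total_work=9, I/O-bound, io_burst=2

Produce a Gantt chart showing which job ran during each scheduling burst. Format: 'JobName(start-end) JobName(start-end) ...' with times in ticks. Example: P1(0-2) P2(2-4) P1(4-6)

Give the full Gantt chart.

t=0-1: P1@Q0 runs 1, rem=11, I/O yield, promote→Q0. Q0=[P2,P3,P1] Q1=[] Q2=[]
t=1-4: P2@Q0 runs 3, rem=8, quantum used, demote→Q1. Q0=[P3,P1] Q1=[P2] Q2=[]
t=4-6: P3@Q0 runs 2, rem=7, I/O yield, promote→Q0. Q0=[P1,P3] Q1=[P2] Q2=[]
t=6-7: P1@Q0 runs 1, rem=10, I/O yield, promote→Q0. Q0=[P3,P1] Q1=[P2] Q2=[]
t=7-9: P3@Q0 runs 2, rem=5, I/O yield, promote→Q0. Q0=[P1,P3] Q1=[P2] Q2=[]
t=9-10: P1@Q0 runs 1, rem=9, I/O yield, promote→Q0. Q0=[P3,P1] Q1=[P2] Q2=[]
t=10-12: P3@Q0 runs 2, rem=3, I/O yield, promote→Q0. Q0=[P1,P3] Q1=[P2] Q2=[]
t=12-13: P1@Q0 runs 1, rem=8, I/O yield, promote→Q0. Q0=[P3,P1] Q1=[P2] Q2=[]
t=13-15: P3@Q0 runs 2, rem=1, I/O yield, promote→Q0. Q0=[P1,P3] Q1=[P2] Q2=[]
t=15-16: P1@Q0 runs 1, rem=7, I/O yield, promote→Q0. Q0=[P3,P1] Q1=[P2] Q2=[]
t=16-17: P3@Q0 runs 1, rem=0, completes. Q0=[P1] Q1=[P2] Q2=[]
t=17-18: P1@Q0 runs 1, rem=6, I/O yield, promote→Q0. Q0=[P1] Q1=[P2] Q2=[]
t=18-19: P1@Q0 runs 1, rem=5, I/O yield, promote→Q0. Q0=[P1] Q1=[P2] Q2=[]
t=19-20: P1@Q0 runs 1, rem=4, I/O yield, promote→Q0. Q0=[P1] Q1=[P2] Q2=[]
t=20-21: P1@Q0 runs 1, rem=3, I/O yield, promote→Q0. Q0=[P1] Q1=[P2] Q2=[]
t=21-22: P1@Q0 runs 1, rem=2, I/O yield, promote→Q0. Q0=[P1] Q1=[P2] Q2=[]
t=22-23: P1@Q0 runs 1, rem=1, I/O yield, promote→Q0. Q0=[P1] Q1=[P2] Q2=[]
t=23-24: P1@Q0 runs 1, rem=0, completes. Q0=[] Q1=[P2] Q2=[]
t=24-28: P2@Q1 runs 4, rem=4, quantum used, demote→Q2. Q0=[] Q1=[] Q2=[P2]
t=28-32: P2@Q2 runs 4, rem=0, completes. Q0=[] Q1=[] Q2=[]

Answer: P1(0-1) P2(1-4) P3(4-6) P1(6-7) P3(7-9) P1(9-10) P3(10-12) P1(12-13) P3(13-15) P1(15-16) P3(16-17) P1(17-18) P1(18-19) P1(19-20) P1(20-21) P1(21-22) P1(22-23) P1(23-24) P2(24-28) P2(28-32)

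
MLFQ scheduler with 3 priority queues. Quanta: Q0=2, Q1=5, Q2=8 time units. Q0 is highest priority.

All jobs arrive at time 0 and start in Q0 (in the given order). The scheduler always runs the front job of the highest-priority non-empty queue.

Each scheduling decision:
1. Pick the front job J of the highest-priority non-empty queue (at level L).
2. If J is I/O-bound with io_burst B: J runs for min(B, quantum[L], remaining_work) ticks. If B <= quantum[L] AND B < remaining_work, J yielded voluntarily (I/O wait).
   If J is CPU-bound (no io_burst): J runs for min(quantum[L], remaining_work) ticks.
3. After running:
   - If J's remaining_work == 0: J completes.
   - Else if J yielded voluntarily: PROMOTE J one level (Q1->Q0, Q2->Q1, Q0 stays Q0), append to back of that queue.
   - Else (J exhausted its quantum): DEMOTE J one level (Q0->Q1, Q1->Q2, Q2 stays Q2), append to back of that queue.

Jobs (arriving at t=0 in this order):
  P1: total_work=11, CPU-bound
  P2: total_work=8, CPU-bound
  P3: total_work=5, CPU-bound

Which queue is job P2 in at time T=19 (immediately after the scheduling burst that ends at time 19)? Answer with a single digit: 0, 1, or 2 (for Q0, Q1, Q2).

Answer: 2

Derivation:
t=0-2: P1@Q0 runs 2, rem=9, quantum used, demote→Q1. Q0=[P2,P3] Q1=[P1] Q2=[]
t=2-4: P2@Q0 runs 2, rem=6, quantum used, demote→Q1. Q0=[P3] Q1=[P1,P2] Q2=[]
t=4-6: P3@Q0 runs 2, rem=3, quantum used, demote→Q1. Q0=[] Q1=[P1,P2,P3] Q2=[]
t=6-11: P1@Q1 runs 5, rem=4, quantum used, demote→Q2. Q0=[] Q1=[P2,P3] Q2=[P1]
t=11-16: P2@Q1 runs 5, rem=1, quantum used, demote→Q2. Q0=[] Q1=[P3] Q2=[P1,P2]
t=16-19: P3@Q1 runs 3, rem=0, completes. Q0=[] Q1=[] Q2=[P1,P2]
t=19-23: P1@Q2 runs 4, rem=0, completes. Q0=[] Q1=[] Q2=[P2]
t=23-24: P2@Q2 runs 1, rem=0, completes. Q0=[] Q1=[] Q2=[]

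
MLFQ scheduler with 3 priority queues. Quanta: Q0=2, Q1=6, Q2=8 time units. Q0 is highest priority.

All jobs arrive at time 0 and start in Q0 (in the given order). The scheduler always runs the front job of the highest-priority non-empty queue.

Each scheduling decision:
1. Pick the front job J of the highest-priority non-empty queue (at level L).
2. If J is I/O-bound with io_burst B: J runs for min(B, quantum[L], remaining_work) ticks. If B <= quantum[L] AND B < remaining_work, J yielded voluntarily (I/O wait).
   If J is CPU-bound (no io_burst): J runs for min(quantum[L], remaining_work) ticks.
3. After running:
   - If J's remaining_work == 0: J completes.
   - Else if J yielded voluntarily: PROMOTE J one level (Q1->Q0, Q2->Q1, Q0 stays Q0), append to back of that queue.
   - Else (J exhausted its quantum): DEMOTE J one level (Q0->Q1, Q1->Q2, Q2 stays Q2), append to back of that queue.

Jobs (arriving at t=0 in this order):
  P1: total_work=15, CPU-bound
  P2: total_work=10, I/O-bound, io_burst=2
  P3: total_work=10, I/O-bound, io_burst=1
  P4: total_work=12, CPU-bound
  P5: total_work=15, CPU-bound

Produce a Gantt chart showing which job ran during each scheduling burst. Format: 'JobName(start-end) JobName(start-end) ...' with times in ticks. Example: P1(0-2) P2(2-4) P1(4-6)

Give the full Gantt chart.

Answer: P1(0-2) P2(2-4) P3(4-5) P4(5-7) P5(7-9) P2(9-11) P3(11-12) P2(12-14) P3(14-15) P2(15-17) P3(17-18) P2(18-20) P3(20-21) P3(21-22) P3(22-23) P3(23-24) P3(24-25) P3(25-26) P1(26-32) P4(32-38) P5(38-44) P1(44-51) P4(51-55) P5(55-62)

Derivation:
t=0-2: P1@Q0 runs 2, rem=13, quantum used, demote→Q1. Q0=[P2,P3,P4,P5] Q1=[P1] Q2=[]
t=2-4: P2@Q0 runs 2, rem=8, I/O yield, promote→Q0. Q0=[P3,P4,P5,P2] Q1=[P1] Q2=[]
t=4-5: P3@Q0 runs 1, rem=9, I/O yield, promote→Q0. Q0=[P4,P5,P2,P3] Q1=[P1] Q2=[]
t=5-7: P4@Q0 runs 2, rem=10, quantum used, demote→Q1. Q0=[P5,P2,P3] Q1=[P1,P4] Q2=[]
t=7-9: P5@Q0 runs 2, rem=13, quantum used, demote→Q1. Q0=[P2,P3] Q1=[P1,P4,P5] Q2=[]
t=9-11: P2@Q0 runs 2, rem=6, I/O yield, promote→Q0. Q0=[P3,P2] Q1=[P1,P4,P5] Q2=[]
t=11-12: P3@Q0 runs 1, rem=8, I/O yield, promote→Q0. Q0=[P2,P3] Q1=[P1,P4,P5] Q2=[]
t=12-14: P2@Q0 runs 2, rem=4, I/O yield, promote→Q0. Q0=[P3,P2] Q1=[P1,P4,P5] Q2=[]
t=14-15: P3@Q0 runs 1, rem=7, I/O yield, promote→Q0. Q0=[P2,P3] Q1=[P1,P4,P5] Q2=[]
t=15-17: P2@Q0 runs 2, rem=2, I/O yield, promote→Q0. Q0=[P3,P2] Q1=[P1,P4,P5] Q2=[]
t=17-18: P3@Q0 runs 1, rem=6, I/O yield, promote→Q0. Q0=[P2,P3] Q1=[P1,P4,P5] Q2=[]
t=18-20: P2@Q0 runs 2, rem=0, completes. Q0=[P3] Q1=[P1,P4,P5] Q2=[]
t=20-21: P3@Q0 runs 1, rem=5, I/O yield, promote→Q0. Q0=[P3] Q1=[P1,P4,P5] Q2=[]
t=21-22: P3@Q0 runs 1, rem=4, I/O yield, promote→Q0. Q0=[P3] Q1=[P1,P4,P5] Q2=[]
t=22-23: P3@Q0 runs 1, rem=3, I/O yield, promote→Q0. Q0=[P3] Q1=[P1,P4,P5] Q2=[]
t=23-24: P3@Q0 runs 1, rem=2, I/O yield, promote→Q0. Q0=[P3] Q1=[P1,P4,P5] Q2=[]
t=24-25: P3@Q0 runs 1, rem=1, I/O yield, promote→Q0. Q0=[P3] Q1=[P1,P4,P5] Q2=[]
t=25-26: P3@Q0 runs 1, rem=0, completes. Q0=[] Q1=[P1,P4,P5] Q2=[]
t=26-32: P1@Q1 runs 6, rem=7, quantum used, demote→Q2. Q0=[] Q1=[P4,P5] Q2=[P1]
t=32-38: P4@Q1 runs 6, rem=4, quantum used, demote→Q2. Q0=[] Q1=[P5] Q2=[P1,P4]
t=38-44: P5@Q1 runs 6, rem=7, quantum used, demote→Q2. Q0=[] Q1=[] Q2=[P1,P4,P5]
t=44-51: P1@Q2 runs 7, rem=0, completes. Q0=[] Q1=[] Q2=[P4,P5]
t=51-55: P4@Q2 runs 4, rem=0, completes. Q0=[] Q1=[] Q2=[P5]
t=55-62: P5@Q2 runs 7, rem=0, completes. Q0=[] Q1=[] Q2=[]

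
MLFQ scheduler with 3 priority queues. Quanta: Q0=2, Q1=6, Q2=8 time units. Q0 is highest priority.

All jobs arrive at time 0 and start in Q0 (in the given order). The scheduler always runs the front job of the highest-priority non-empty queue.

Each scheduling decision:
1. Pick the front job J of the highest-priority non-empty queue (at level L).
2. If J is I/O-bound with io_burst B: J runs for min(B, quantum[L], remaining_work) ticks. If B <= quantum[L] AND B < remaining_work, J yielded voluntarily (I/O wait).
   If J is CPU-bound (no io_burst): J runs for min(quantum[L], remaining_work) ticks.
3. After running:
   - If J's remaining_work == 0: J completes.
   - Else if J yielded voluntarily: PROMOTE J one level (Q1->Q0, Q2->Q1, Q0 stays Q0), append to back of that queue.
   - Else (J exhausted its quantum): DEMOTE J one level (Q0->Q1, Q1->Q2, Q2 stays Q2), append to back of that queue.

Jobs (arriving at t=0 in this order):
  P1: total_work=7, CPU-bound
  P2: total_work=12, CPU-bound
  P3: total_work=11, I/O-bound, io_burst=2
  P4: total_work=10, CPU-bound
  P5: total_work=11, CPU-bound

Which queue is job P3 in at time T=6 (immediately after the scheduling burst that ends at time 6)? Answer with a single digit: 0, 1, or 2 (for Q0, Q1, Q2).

t=0-2: P1@Q0 runs 2, rem=5, quantum used, demote→Q1. Q0=[P2,P3,P4,P5] Q1=[P1] Q2=[]
t=2-4: P2@Q0 runs 2, rem=10, quantum used, demote→Q1. Q0=[P3,P4,P5] Q1=[P1,P2] Q2=[]
t=4-6: P3@Q0 runs 2, rem=9, I/O yield, promote→Q0. Q0=[P4,P5,P3] Q1=[P1,P2] Q2=[]
t=6-8: P4@Q0 runs 2, rem=8, quantum used, demote→Q1. Q0=[P5,P3] Q1=[P1,P2,P4] Q2=[]
t=8-10: P5@Q0 runs 2, rem=9, quantum used, demote→Q1. Q0=[P3] Q1=[P1,P2,P4,P5] Q2=[]
t=10-12: P3@Q0 runs 2, rem=7, I/O yield, promote→Q0. Q0=[P3] Q1=[P1,P2,P4,P5] Q2=[]
t=12-14: P3@Q0 runs 2, rem=5, I/O yield, promote→Q0. Q0=[P3] Q1=[P1,P2,P4,P5] Q2=[]
t=14-16: P3@Q0 runs 2, rem=3, I/O yield, promote→Q0. Q0=[P3] Q1=[P1,P2,P4,P5] Q2=[]
t=16-18: P3@Q0 runs 2, rem=1, I/O yield, promote→Q0. Q0=[P3] Q1=[P1,P2,P4,P5] Q2=[]
t=18-19: P3@Q0 runs 1, rem=0, completes. Q0=[] Q1=[P1,P2,P4,P5] Q2=[]
t=19-24: P1@Q1 runs 5, rem=0, completes. Q0=[] Q1=[P2,P4,P5] Q2=[]
t=24-30: P2@Q1 runs 6, rem=4, quantum used, demote→Q2. Q0=[] Q1=[P4,P5] Q2=[P2]
t=30-36: P4@Q1 runs 6, rem=2, quantum used, demote→Q2. Q0=[] Q1=[P5] Q2=[P2,P4]
t=36-42: P5@Q1 runs 6, rem=3, quantum used, demote→Q2. Q0=[] Q1=[] Q2=[P2,P4,P5]
t=42-46: P2@Q2 runs 4, rem=0, completes. Q0=[] Q1=[] Q2=[P4,P5]
t=46-48: P4@Q2 runs 2, rem=0, completes. Q0=[] Q1=[] Q2=[P5]
t=48-51: P5@Q2 runs 3, rem=0, completes. Q0=[] Q1=[] Q2=[]

Answer: 0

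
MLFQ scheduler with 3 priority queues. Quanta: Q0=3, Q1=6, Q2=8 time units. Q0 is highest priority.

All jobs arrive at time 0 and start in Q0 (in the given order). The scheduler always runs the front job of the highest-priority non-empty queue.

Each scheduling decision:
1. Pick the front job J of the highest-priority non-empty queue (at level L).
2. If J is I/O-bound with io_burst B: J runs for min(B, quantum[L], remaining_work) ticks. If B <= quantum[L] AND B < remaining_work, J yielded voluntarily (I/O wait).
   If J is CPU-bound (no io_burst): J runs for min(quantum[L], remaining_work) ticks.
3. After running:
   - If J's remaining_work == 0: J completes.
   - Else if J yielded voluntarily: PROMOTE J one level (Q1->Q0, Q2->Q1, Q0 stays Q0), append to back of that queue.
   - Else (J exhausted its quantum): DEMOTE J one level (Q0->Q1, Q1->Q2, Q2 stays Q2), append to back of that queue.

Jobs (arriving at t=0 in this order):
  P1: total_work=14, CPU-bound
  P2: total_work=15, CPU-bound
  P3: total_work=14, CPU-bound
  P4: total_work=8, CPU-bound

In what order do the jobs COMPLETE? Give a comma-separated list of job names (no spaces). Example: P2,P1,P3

Answer: P4,P1,P2,P3

Derivation:
t=0-3: P1@Q0 runs 3, rem=11, quantum used, demote→Q1. Q0=[P2,P3,P4] Q1=[P1] Q2=[]
t=3-6: P2@Q0 runs 3, rem=12, quantum used, demote→Q1. Q0=[P3,P4] Q1=[P1,P2] Q2=[]
t=6-9: P3@Q0 runs 3, rem=11, quantum used, demote→Q1. Q0=[P4] Q1=[P1,P2,P3] Q2=[]
t=9-12: P4@Q0 runs 3, rem=5, quantum used, demote→Q1. Q0=[] Q1=[P1,P2,P3,P4] Q2=[]
t=12-18: P1@Q1 runs 6, rem=5, quantum used, demote→Q2. Q0=[] Q1=[P2,P3,P4] Q2=[P1]
t=18-24: P2@Q1 runs 6, rem=6, quantum used, demote→Q2. Q0=[] Q1=[P3,P4] Q2=[P1,P2]
t=24-30: P3@Q1 runs 6, rem=5, quantum used, demote→Q2. Q0=[] Q1=[P4] Q2=[P1,P2,P3]
t=30-35: P4@Q1 runs 5, rem=0, completes. Q0=[] Q1=[] Q2=[P1,P2,P3]
t=35-40: P1@Q2 runs 5, rem=0, completes. Q0=[] Q1=[] Q2=[P2,P3]
t=40-46: P2@Q2 runs 6, rem=0, completes. Q0=[] Q1=[] Q2=[P3]
t=46-51: P3@Q2 runs 5, rem=0, completes. Q0=[] Q1=[] Q2=[]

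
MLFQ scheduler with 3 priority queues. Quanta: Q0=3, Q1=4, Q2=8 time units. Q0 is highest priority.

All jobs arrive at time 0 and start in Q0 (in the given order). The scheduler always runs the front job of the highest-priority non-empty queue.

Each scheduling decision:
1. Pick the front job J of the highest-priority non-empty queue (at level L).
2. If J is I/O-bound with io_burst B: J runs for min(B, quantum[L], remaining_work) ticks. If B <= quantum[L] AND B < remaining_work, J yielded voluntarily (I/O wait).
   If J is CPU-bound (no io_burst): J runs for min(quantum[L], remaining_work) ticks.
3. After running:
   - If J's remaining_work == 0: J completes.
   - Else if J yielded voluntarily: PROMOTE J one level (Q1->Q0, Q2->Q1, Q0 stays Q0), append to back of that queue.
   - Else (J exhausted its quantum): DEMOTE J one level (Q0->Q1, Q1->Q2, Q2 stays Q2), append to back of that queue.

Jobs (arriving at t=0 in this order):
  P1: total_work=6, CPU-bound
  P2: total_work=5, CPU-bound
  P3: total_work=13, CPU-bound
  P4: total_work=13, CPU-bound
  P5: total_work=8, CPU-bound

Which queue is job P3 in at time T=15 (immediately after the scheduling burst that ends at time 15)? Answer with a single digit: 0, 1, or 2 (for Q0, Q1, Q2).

Answer: 1

Derivation:
t=0-3: P1@Q0 runs 3, rem=3, quantum used, demote→Q1. Q0=[P2,P3,P4,P5] Q1=[P1] Q2=[]
t=3-6: P2@Q0 runs 3, rem=2, quantum used, demote→Q1. Q0=[P3,P4,P5] Q1=[P1,P2] Q2=[]
t=6-9: P3@Q0 runs 3, rem=10, quantum used, demote→Q1. Q0=[P4,P5] Q1=[P1,P2,P3] Q2=[]
t=9-12: P4@Q0 runs 3, rem=10, quantum used, demote→Q1. Q0=[P5] Q1=[P1,P2,P3,P4] Q2=[]
t=12-15: P5@Q0 runs 3, rem=5, quantum used, demote→Q1. Q0=[] Q1=[P1,P2,P3,P4,P5] Q2=[]
t=15-18: P1@Q1 runs 3, rem=0, completes. Q0=[] Q1=[P2,P3,P4,P5] Q2=[]
t=18-20: P2@Q1 runs 2, rem=0, completes. Q0=[] Q1=[P3,P4,P5] Q2=[]
t=20-24: P3@Q1 runs 4, rem=6, quantum used, demote→Q2. Q0=[] Q1=[P4,P5] Q2=[P3]
t=24-28: P4@Q1 runs 4, rem=6, quantum used, demote→Q2. Q0=[] Q1=[P5] Q2=[P3,P4]
t=28-32: P5@Q1 runs 4, rem=1, quantum used, demote→Q2. Q0=[] Q1=[] Q2=[P3,P4,P5]
t=32-38: P3@Q2 runs 6, rem=0, completes. Q0=[] Q1=[] Q2=[P4,P5]
t=38-44: P4@Q2 runs 6, rem=0, completes. Q0=[] Q1=[] Q2=[P5]
t=44-45: P5@Q2 runs 1, rem=0, completes. Q0=[] Q1=[] Q2=[]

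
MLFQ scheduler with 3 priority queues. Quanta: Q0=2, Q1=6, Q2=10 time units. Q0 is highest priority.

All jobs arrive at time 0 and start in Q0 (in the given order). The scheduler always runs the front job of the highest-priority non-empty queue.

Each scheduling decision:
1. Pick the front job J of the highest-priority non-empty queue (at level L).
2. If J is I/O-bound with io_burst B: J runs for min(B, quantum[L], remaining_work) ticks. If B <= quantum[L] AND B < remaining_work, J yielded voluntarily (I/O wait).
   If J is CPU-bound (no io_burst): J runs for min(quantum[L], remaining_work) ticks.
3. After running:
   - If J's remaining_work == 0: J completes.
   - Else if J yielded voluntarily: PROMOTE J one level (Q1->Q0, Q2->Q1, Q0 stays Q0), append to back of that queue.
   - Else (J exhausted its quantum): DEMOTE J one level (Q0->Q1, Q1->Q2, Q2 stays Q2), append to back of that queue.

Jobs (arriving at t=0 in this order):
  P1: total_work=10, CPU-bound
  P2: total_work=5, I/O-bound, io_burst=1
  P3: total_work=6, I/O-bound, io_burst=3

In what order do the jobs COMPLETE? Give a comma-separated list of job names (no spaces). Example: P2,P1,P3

t=0-2: P1@Q0 runs 2, rem=8, quantum used, demote→Q1. Q0=[P2,P3] Q1=[P1] Q2=[]
t=2-3: P2@Q0 runs 1, rem=4, I/O yield, promote→Q0. Q0=[P3,P2] Q1=[P1] Q2=[]
t=3-5: P3@Q0 runs 2, rem=4, quantum used, demote→Q1. Q0=[P2] Q1=[P1,P3] Q2=[]
t=5-6: P2@Q0 runs 1, rem=3, I/O yield, promote→Q0. Q0=[P2] Q1=[P1,P3] Q2=[]
t=6-7: P2@Q0 runs 1, rem=2, I/O yield, promote→Q0. Q0=[P2] Q1=[P1,P3] Q2=[]
t=7-8: P2@Q0 runs 1, rem=1, I/O yield, promote→Q0. Q0=[P2] Q1=[P1,P3] Q2=[]
t=8-9: P2@Q0 runs 1, rem=0, completes. Q0=[] Q1=[P1,P3] Q2=[]
t=9-15: P1@Q1 runs 6, rem=2, quantum used, demote→Q2. Q0=[] Q1=[P3] Q2=[P1]
t=15-18: P3@Q1 runs 3, rem=1, I/O yield, promote→Q0. Q0=[P3] Q1=[] Q2=[P1]
t=18-19: P3@Q0 runs 1, rem=0, completes. Q0=[] Q1=[] Q2=[P1]
t=19-21: P1@Q2 runs 2, rem=0, completes. Q0=[] Q1=[] Q2=[]

Answer: P2,P3,P1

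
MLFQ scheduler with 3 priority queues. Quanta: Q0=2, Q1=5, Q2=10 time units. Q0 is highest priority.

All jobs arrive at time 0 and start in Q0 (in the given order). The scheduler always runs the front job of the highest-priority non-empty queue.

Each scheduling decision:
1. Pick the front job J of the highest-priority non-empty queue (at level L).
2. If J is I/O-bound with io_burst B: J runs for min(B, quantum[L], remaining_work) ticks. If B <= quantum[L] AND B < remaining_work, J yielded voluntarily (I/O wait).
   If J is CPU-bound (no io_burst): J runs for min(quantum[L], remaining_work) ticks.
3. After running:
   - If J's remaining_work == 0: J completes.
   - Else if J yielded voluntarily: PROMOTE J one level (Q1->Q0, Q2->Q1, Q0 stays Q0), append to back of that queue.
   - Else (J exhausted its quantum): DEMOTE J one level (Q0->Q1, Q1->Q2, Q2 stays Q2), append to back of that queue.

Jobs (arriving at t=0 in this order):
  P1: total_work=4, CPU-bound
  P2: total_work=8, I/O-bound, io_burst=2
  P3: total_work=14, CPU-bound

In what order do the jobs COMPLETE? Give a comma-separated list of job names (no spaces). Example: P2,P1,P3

t=0-2: P1@Q0 runs 2, rem=2, quantum used, demote→Q1. Q0=[P2,P3] Q1=[P1] Q2=[]
t=2-4: P2@Q0 runs 2, rem=6, I/O yield, promote→Q0. Q0=[P3,P2] Q1=[P1] Q2=[]
t=4-6: P3@Q0 runs 2, rem=12, quantum used, demote→Q1. Q0=[P2] Q1=[P1,P3] Q2=[]
t=6-8: P2@Q0 runs 2, rem=4, I/O yield, promote→Q0. Q0=[P2] Q1=[P1,P3] Q2=[]
t=8-10: P2@Q0 runs 2, rem=2, I/O yield, promote→Q0. Q0=[P2] Q1=[P1,P3] Q2=[]
t=10-12: P2@Q0 runs 2, rem=0, completes. Q0=[] Q1=[P1,P3] Q2=[]
t=12-14: P1@Q1 runs 2, rem=0, completes. Q0=[] Q1=[P3] Q2=[]
t=14-19: P3@Q1 runs 5, rem=7, quantum used, demote→Q2. Q0=[] Q1=[] Q2=[P3]
t=19-26: P3@Q2 runs 7, rem=0, completes. Q0=[] Q1=[] Q2=[]

Answer: P2,P1,P3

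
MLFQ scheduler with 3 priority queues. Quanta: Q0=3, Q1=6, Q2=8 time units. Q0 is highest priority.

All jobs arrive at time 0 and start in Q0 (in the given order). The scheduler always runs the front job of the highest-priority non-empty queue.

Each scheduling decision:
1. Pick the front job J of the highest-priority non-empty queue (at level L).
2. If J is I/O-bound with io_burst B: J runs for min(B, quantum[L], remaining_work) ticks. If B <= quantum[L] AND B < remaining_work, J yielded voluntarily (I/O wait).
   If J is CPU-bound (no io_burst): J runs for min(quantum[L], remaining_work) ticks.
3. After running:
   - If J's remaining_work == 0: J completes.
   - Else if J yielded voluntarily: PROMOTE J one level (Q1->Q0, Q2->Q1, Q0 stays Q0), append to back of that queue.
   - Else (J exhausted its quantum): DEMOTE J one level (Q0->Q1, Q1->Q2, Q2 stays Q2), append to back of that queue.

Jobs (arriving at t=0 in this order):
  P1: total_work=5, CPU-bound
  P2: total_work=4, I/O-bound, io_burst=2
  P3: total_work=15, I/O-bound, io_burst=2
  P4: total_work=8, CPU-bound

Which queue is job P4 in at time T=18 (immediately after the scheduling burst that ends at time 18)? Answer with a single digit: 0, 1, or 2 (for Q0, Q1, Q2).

Answer: 1

Derivation:
t=0-3: P1@Q0 runs 3, rem=2, quantum used, demote→Q1. Q0=[P2,P3,P4] Q1=[P1] Q2=[]
t=3-5: P2@Q0 runs 2, rem=2, I/O yield, promote→Q0. Q0=[P3,P4,P2] Q1=[P1] Q2=[]
t=5-7: P3@Q0 runs 2, rem=13, I/O yield, promote→Q0. Q0=[P4,P2,P3] Q1=[P1] Q2=[]
t=7-10: P4@Q0 runs 3, rem=5, quantum used, demote→Q1. Q0=[P2,P3] Q1=[P1,P4] Q2=[]
t=10-12: P2@Q0 runs 2, rem=0, completes. Q0=[P3] Q1=[P1,P4] Q2=[]
t=12-14: P3@Q0 runs 2, rem=11, I/O yield, promote→Q0. Q0=[P3] Q1=[P1,P4] Q2=[]
t=14-16: P3@Q0 runs 2, rem=9, I/O yield, promote→Q0. Q0=[P3] Q1=[P1,P4] Q2=[]
t=16-18: P3@Q0 runs 2, rem=7, I/O yield, promote→Q0. Q0=[P3] Q1=[P1,P4] Q2=[]
t=18-20: P3@Q0 runs 2, rem=5, I/O yield, promote→Q0. Q0=[P3] Q1=[P1,P4] Q2=[]
t=20-22: P3@Q0 runs 2, rem=3, I/O yield, promote→Q0. Q0=[P3] Q1=[P1,P4] Q2=[]
t=22-24: P3@Q0 runs 2, rem=1, I/O yield, promote→Q0. Q0=[P3] Q1=[P1,P4] Q2=[]
t=24-25: P3@Q0 runs 1, rem=0, completes. Q0=[] Q1=[P1,P4] Q2=[]
t=25-27: P1@Q1 runs 2, rem=0, completes. Q0=[] Q1=[P4] Q2=[]
t=27-32: P4@Q1 runs 5, rem=0, completes. Q0=[] Q1=[] Q2=[]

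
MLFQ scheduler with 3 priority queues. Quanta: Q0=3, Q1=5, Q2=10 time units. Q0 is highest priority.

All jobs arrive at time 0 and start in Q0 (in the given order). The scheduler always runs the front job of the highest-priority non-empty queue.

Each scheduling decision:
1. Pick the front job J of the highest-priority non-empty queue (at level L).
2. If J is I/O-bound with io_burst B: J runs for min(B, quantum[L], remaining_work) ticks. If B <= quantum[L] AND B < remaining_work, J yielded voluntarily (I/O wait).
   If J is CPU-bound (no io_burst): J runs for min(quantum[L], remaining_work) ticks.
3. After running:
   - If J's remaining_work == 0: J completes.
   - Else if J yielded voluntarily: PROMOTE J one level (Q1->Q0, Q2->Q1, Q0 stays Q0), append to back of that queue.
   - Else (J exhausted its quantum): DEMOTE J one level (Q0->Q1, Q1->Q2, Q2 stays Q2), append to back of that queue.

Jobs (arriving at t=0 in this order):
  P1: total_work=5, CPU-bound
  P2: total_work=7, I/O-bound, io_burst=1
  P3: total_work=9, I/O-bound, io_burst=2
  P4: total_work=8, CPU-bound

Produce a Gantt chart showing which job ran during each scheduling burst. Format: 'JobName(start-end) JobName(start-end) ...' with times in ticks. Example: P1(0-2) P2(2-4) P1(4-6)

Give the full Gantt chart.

t=0-3: P1@Q0 runs 3, rem=2, quantum used, demote→Q1. Q0=[P2,P3,P4] Q1=[P1] Q2=[]
t=3-4: P2@Q0 runs 1, rem=6, I/O yield, promote→Q0. Q0=[P3,P4,P2] Q1=[P1] Q2=[]
t=4-6: P3@Q0 runs 2, rem=7, I/O yield, promote→Q0. Q0=[P4,P2,P3] Q1=[P1] Q2=[]
t=6-9: P4@Q0 runs 3, rem=5, quantum used, demote→Q1. Q0=[P2,P3] Q1=[P1,P4] Q2=[]
t=9-10: P2@Q0 runs 1, rem=5, I/O yield, promote→Q0. Q0=[P3,P2] Q1=[P1,P4] Q2=[]
t=10-12: P3@Q0 runs 2, rem=5, I/O yield, promote→Q0. Q0=[P2,P3] Q1=[P1,P4] Q2=[]
t=12-13: P2@Q0 runs 1, rem=4, I/O yield, promote→Q0. Q0=[P3,P2] Q1=[P1,P4] Q2=[]
t=13-15: P3@Q0 runs 2, rem=3, I/O yield, promote→Q0. Q0=[P2,P3] Q1=[P1,P4] Q2=[]
t=15-16: P2@Q0 runs 1, rem=3, I/O yield, promote→Q0. Q0=[P3,P2] Q1=[P1,P4] Q2=[]
t=16-18: P3@Q0 runs 2, rem=1, I/O yield, promote→Q0. Q0=[P2,P3] Q1=[P1,P4] Q2=[]
t=18-19: P2@Q0 runs 1, rem=2, I/O yield, promote→Q0. Q0=[P3,P2] Q1=[P1,P4] Q2=[]
t=19-20: P3@Q0 runs 1, rem=0, completes. Q0=[P2] Q1=[P1,P4] Q2=[]
t=20-21: P2@Q0 runs 1, rem=1, I/O yield, promote→Q0. Q0=[P2] Q1=[P1,P4] Q2=[]
t=21-22: P2@Q0 runs 1, rem=0, completes. Q0=[] Q1=[P1,P4] Q2=[]
t=22-24: P1@Q1 runs 2, rem=0, completes. Q0=[] Q1=[P4] Q2=[]
t=24-29: P4@Q1 runs 5, rem=0, completes. Q0=[] Q1=[] Q2=[]

Answer: P1(0-3) P2(3-4) P3(4-6) P4(6-9) P2(9-10) P3(10-12) P2(12-13) P3(13-15) P2(15-16) P3(16-18) P2(18-19) P3(19-20) P2(20-21) P2(21-22) P1(22-24) P4(24-29)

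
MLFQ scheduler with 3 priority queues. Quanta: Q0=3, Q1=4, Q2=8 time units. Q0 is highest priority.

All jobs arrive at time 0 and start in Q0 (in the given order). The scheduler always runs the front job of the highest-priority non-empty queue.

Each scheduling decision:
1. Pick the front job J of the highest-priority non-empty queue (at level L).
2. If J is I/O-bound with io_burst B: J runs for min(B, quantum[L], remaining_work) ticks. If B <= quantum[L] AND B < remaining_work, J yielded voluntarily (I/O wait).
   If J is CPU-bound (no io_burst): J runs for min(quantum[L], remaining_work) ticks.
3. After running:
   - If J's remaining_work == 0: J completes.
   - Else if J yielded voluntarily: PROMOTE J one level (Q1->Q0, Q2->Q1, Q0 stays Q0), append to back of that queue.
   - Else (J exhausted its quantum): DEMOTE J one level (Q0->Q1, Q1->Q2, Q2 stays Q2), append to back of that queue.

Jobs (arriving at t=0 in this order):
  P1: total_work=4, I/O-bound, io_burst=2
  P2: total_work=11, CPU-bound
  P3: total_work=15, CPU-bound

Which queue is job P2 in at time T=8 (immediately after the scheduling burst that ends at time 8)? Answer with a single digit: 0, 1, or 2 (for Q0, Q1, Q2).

t=0-2: P1@Q0 runs 2, rem=2, I/O yield, promote→Q0. Q0=[P2,P3,P1] Q1=[] Q2=[]
t=2-5: P2@Q0 runs 3, rem=8, quantum used, demote→Q1. Q0=[P3,P1] Q1=[P2] Q2=[]
t=5-8: P3@Q0 runs 3, rem=12, quantum used, demote→Q1. Q0=[P1] Q1=[P2,P3] Q2=[]
t=8-10: P1@Q0 runs 2, rem=0, completes. Q0=[] Q1=[P2,P3] Q2=[]
t=10-14: P2@Q1 runs 4, rem=4, quantum used, demote→Q2. Q0=[] Q1=[P3] Q2=[P2]
t=14-18: P3@Q1 runs 4, rem=8, quantum used, demote→Q2. Q0=[] Q1=[] Q2=[P2,P3]
t=18-22: P2@Q2 runs 4, rem=0, completes. Q0=[] Q1=[] Q2=[P3]
t=22-30: P3@Q2 runs 8, rem=0, completes. Q0=[] Q1=[] Q2=[]

Answer: 1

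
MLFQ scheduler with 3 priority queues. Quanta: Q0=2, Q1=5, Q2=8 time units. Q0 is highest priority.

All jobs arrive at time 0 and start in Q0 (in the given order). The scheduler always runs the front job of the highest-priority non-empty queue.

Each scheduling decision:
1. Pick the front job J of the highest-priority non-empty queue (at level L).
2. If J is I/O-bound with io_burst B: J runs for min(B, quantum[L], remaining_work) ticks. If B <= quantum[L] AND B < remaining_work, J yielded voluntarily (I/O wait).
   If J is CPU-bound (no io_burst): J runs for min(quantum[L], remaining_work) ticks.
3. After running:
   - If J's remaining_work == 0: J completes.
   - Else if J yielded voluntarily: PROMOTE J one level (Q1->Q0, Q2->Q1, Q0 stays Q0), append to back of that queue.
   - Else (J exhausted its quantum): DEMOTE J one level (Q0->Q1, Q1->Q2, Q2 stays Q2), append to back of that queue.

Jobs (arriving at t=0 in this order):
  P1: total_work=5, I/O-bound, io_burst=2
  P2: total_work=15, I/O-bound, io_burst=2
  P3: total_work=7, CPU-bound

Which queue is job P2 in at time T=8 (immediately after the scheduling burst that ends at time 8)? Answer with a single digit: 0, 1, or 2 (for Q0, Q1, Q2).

t=0-2: P1@Q0 runs 2, rem=3, I/O yield, promote→Q0. Q0=[P2,P3,P1] Q1=[] Q2=[]
t=2-4: P2@Q0 runs 2, rem=13, I/O yield, promote→Q0. Q0=[P3,P1,P2] Q1=[] Q2=[]
t=4-6: P3@Q0 runs 2, rem=5, quantum used, demote→Q1. Q0=[P1,P2] Q1=[P3] Q2=[]
t=6-8: P1@Q0 runs 2, rem=1, I/O yield, promote→Q0. Q0=[P2,P1] Q1=[P3] Q2=[]
t=8-10: P2@Q0 runs 2, rem=11, I/O yield, promote→Q0. Q0=[P1,P2] Q1=[P3] Q2=[]
t=10-11: P1@Q0 runs 1, rem=0, completes. Q0=[P2] Q1=[P3] Q2=[]
t=11-13: P2@Q0 runs 2, rem=9, I/O yield, promote→Q0. Q0=[P2] Q1=[P3] Q2=[]
t=13-15: P2@Q0 runs 2, rem=7, I/O yield, promote→Q0. Q0=[P2] Q1=[P3] Q2=[]
t=15-17: P2@Q0 runs 2, rem=5, I/O yield, promote→Q0. Q0=[P2] Q1=[P3] Q2=[]
t=17-19: P2@Q0 runs 2, rem=3, I/O yield, promote→Q0. Q0=[P2] Q1=[P3] Q2=[]
t=19-21: P2@Q0 runs 2, rem=1, I/O yield, promote→Q0. Q0=[P2] Q1=[P3] Q2=[]
t=21-22: P2@Q0 runs 1, rem=0, completes. Q0=[] Q1=[P3] Q2=[]
t=22-27: P3@Q1 runs 5, rem=0, completes. Q0=[] Q1=[] Q2=[]

Answer: 0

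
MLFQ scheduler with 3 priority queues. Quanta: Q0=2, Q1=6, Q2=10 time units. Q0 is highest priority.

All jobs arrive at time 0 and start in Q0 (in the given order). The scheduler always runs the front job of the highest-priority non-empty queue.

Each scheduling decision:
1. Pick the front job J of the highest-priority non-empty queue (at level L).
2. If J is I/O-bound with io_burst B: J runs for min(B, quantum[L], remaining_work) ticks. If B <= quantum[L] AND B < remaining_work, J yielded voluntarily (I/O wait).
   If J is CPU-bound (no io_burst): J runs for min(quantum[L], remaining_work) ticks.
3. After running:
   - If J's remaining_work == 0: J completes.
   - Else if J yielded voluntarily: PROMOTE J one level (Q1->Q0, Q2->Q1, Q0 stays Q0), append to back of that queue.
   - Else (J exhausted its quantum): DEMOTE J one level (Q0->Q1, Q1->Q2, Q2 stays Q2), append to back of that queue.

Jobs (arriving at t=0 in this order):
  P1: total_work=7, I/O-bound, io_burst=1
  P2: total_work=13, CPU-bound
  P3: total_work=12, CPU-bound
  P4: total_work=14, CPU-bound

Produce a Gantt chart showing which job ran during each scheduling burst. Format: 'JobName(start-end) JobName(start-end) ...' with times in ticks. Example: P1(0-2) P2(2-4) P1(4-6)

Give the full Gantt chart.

Answer: P1(0-1) P2(1-3) P3(3-5) P4(5-7) P1(7-8) P1(8-9) P1(9-10) P1(10-11) P1(11-12) P1(12-13) P2(13-19) P3(19-25) P4(25-31) P2(31-36) P3(36-40) P4(40-46)

Derivation:
t=0-1: P1@Q0 runs 1, rem=6, I/O yield, promote→Q0. Q0=[P2,P3,P4,P1] Q1=[] Q2=[]
t=1-3: P2@Q0 runs 2, rem=11, quantum used, demote→Q1. Q0=[P3,P4,P1] Q1=[P2] Q2=[]
t=3-5: P3@Q0 runs 2, rem=10, quantum used, demote→Q1. Q0=[P4,P1] Q1=[P2,P3] Q2=[]
t=5-7: P4@Q0 runs 2, rem=12, quantum used, demote→Q1. Q0=[P1] Q1=[P2,P3,P4] Q2=[]
t=7-8: P1@Q0 runs 1, rem=5, I/O yield, promote→Q0. Q0=[P1] Q1=[P2,P3,P4] Q2=[]
t=8-9: P1@Q0 runs 1, rem=4, I/O yield, promote→Q0. Q0=[P1] Q1=[P2,P3,P4] Q2=[]
t=9-10: P1@Q0 runs 1, rem=3, I/O yield, promote→Q0. Q0=[P1] Q1=[P2,P3,P4] Q2=[]
t=10-11: P1@Q0 runs 1, rem=2, I/O yield, promote→Q0. Q0=[P1] Q1=[P2,P3,P4] Q2=[]
t=11-12: P1@Q0 runs 1, rem=1, I/O yield, promote→Q0. Q0=[P1] Q1=[P2,P3,P4] Q2=[]
t=12-13: P1@Q0 runs 1, rem=0, completes. Q0=[] Q1=[P2,P3,P4] Q2=[]
t=13-19: P2@Q1 runs 6, rem=5, quantum used, demote→Q2. Q0=[] Q1=[P3,P4] Q2=[P2]
t=19-25: P3@Q1 runs 6, rem=4, quantum used, demote→Q2. Q0=[] Q1=[P4] Q2=[P2,P3]
t=25-31: P4@Q1 runs 6, rem=6, quantum used, demote→Q2. Q0=[] Q1=[] Q2=[P2,P3,P4]
t=31-36: P2@Q2 runs 5, rem=0, completes. Q0=[] Q1=[] Q2=[P3,P4]
t=36-40: P3@Q2 runs 4, rem=0, completes. Q0=[] Q1=[] Q2=[P4]
t=40-46: P4@Q2 runs 6, rem=0, completes. Q0=[] Q1=[] Q2=[]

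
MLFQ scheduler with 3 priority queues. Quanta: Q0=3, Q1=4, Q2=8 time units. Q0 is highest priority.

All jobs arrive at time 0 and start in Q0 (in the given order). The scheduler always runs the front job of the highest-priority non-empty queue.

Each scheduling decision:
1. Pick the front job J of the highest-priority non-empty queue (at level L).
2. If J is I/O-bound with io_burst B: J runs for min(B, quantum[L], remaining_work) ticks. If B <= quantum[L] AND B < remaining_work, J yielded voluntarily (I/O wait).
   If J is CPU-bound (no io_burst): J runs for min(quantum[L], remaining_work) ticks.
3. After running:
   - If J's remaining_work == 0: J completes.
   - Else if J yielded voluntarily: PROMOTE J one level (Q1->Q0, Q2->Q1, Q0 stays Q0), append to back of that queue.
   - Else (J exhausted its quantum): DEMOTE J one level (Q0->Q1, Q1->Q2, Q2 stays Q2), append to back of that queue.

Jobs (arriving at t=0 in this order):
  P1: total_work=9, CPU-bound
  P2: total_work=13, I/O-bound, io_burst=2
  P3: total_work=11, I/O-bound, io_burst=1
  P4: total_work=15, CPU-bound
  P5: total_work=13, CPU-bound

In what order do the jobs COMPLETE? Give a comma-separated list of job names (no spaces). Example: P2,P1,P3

t=0-3: P1@Q0 runs 3, rem=6, quantum used, demote→Q1. Q0=[P2,P3,P4,P5] Q1=[P1] Q2=[]
t=3-5: P2@Q0 runs 2, rem=11, I/O yield, promote→Q0. Q0=[P3,P4,P5,P2] Q1=[P1] Q2=[]
t=5-6: P3@Q0 runs 1, rem=10, I/O yield, promote→Q0. Q0=[P4,P5,P2,P3] Q1=[P1] Q2=[]
t=6-9: P4@Q0 runs 3, rem=12, quantum used, demote→Q1. Q0=[P5,P2,P3] Q1=[P1,P4] Q2=[]
t=9-12: P5@Q0 runs 3, rem=10, quantum used, demote→Q1. Q0=[P2,P3] Q1=[P1,P4,P5] Q2=[]
t=12-14: P2@Q0 runs 2, rem=9, I/O yield, promote→Q0. Q0=[P3,P2] Q1=[P1,P4,P5] Q2=[]
t=14-15: P3@Q0 runs 1, rem=9, I/O yield, promote→Q0. Q0=[P2,P3] Q1=[P1,P4,P5] Q2=[]
t=15-17: P2@Q0 runs 2, rem=7, I/O yield, promote→Q0. Q0=[P3,P2] Q1=[P1,P4,P5] Q2=[]
t=17-18: P3@Q0 runs 1, rem=8, I/O yield, promote→Q0. Q0=[P2,P3] Q1=[P1,P4,P5] Q2=[]
t=18-20: P2@Q0 runs 2, rem=5, I/O yield, promote→Q0. Q0=[P3,P2] Q1=[P1,P4,P5] Q2=[]
t=20-21: P3@Q0 runs 1, rem=7, I/O yield, promote→Q0. Q0=[P2,P3] Q1=[P1,P4,P5] Q2=[]
t=21-23: P2@Q0 runs 2, rem=3, I/O yield, promote→Q0. Q0=[P3,P2] Q1=[P1,P4,P5] Q2=[]
t=23-24: P3@Q0 runs 1, rem=6, I/O yield, promote→Q0. Q0=[P2,P3] Q1=[P1,P4,P5] Q2=[]
t=24-26: P2@Q0 runs 2, rem=1, I/O yield, promote→Q0. Q0=[P3,P2] Q1=[P1,P4,P5] Q2=[]
t=26-27: P3@Q0 runs 1, rem=5, I/O yield, promote→Q0. Q0=[P2,P3] Q1=[P1,P4,P5] Q2=[]
t=27-28: P2@Q0 runs 1, rem=0, completes. Q0=[P3] Q1=[P1,P4,P5] Q2=[]
t=28-29: P3@Q0 runs 1, rem=4, I/O yield, promote→Q0. Q0=[P3] Q1=[P1,P4,P5] Q2=[]
t=29-30: P3@Q0 runs 1, rem=3, I/O yield, promote→Q0. Q0=[P3] Q1=[P1,P4,P5] Q2=[]
t=30-31: P3@Q0 runs 1, rem=2, I/O yield, promote→Q0. Q0=[P3] Q1=[P1,P4,P5] Q2=[]
t=31-32: P3@Q0 runs 1, rem=1, I/O yield, promote→Q0. Q0=[P3] Q1=[P1,P4,P5] Q2=[]
t=32-33: P3@Q0 runs 1, rem=0, completes. Q0=[] Q1=[P1,P4,P5] Q2=[]
t=33-37: P1@Q1 runs 4, rem=2, quantum used, demote→Q2. Q0=[] Q1=[P4,P5] Q2=[P1]
t=37-41: P4@Q1 runs 4, rem=8, quantum used, demote→Q2. Q0=[] Q1=[P5] Q2=[P1,P4]
t=41-45: P5@Q1 runs 4, rem=6, quantum used, demote→Q2. Q0=[] Q1=[] Q2=[P1,P4,P5]
t=45-47: P1@Q2 runs 2, rem=0, completes. Q0=[] Q1=[] Q2=[P4,P5]
t=47-55: P4@Q2 runs 8, rem=0, completes. Q0=[] Q1=[] Q2=[P5]
t=55-61: P5@Q2 runs 6, rem=0, completes. Q0=[] Q1=[] Q2=[]

Answer: P2,P3,P1,P4,P5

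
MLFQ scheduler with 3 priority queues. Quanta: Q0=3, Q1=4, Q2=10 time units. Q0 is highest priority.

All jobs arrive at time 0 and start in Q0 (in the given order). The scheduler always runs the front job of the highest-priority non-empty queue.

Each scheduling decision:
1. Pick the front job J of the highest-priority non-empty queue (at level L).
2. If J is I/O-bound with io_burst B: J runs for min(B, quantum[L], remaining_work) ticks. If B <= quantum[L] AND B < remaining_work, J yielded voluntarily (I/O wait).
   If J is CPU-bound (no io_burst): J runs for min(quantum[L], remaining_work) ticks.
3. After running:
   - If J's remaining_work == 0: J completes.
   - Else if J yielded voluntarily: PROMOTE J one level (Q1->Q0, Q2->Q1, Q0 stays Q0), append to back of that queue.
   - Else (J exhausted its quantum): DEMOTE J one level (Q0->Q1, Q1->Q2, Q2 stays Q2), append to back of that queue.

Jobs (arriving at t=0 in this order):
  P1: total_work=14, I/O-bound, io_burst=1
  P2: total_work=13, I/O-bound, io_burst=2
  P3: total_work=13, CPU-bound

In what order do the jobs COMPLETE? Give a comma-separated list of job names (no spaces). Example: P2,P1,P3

t=0-1: P1@Q0 runs 1, rem=13, I/O yield, promote→Q0. Q0=[P2,P3,P1] Q1=[] Q2=[]
t=1-3: P2@Q0 runs 2, rem=11, I/O yield, promote→Q0. Q0=[P3,P1,P2] Q1=[] Q2=[]
t=3-6: P3@Q0 runs 3, rem=10, quantum used, demote→Q1. Q0=[P1,P2] Q1=[P3] Q2=[]
t=6-7: P1@Q0 runs 1, rem=12, I/O yield, promote→Q0. Q0=[P2,P1] Q1=[P3] Q2=[]
t=7-9: P2@Q0 runs 2, rem=9, I/O yield, promote→Q0. Q0=[P1,P2] Q1=[P3] Q2=[]
t=9-10: P1@Q0 runs 1, rem=11, I/O yield, promote→Q0. Q0=[P2,P1] Q1=[P3] Q2=[]
t=10-12: P2@Q0 runs 2, rem=7, I/O yield, promote→Q0. Q0=[P1,P2] Q1=[P3] Q2=[]
t=12-13: P1@Q0 runs 1, rem=10, I/O yield, promote→Q0. Q0=[P2,P1] Q1=[P3] Q2=[]
t=13-15: P2@Q0 runs 2, rem=5, I/O yield, promote→Q0. Q0=[P1,P2] Q1=[P3] Q2=[]
t=15-16: P1@Q0 runs 1, rem=9, I/O yield, promote→Q0. Q0=[P2,P1] Q1=[P3] Q2=[]
t=16-18: P2@Q0 runs 2, rem=3, I/O yield, promote→Q0. Q0=[P1,P2] Q1=[P3] Q2=[]
t=18-19: P1@Q0 runs 1, rem=8, I/O yield, promote→Q0. Q0=[P2,P1] Q1=[P3] Q2=[]
t=19-21: P2@Q0 runs 2, rem=1, I/O yield, promote→Q0. Q0=[P1,P2] Q1=[P3] Q2=[]
t=21-22: P1@Q0 runs 1, rem=7, I/O yield, promote→Q0. Q0=[P2,P1] Q1=[P3] Q2=[]
t=22-23: P2@Q0 runs 1, rem=0, completes. Q0=[P1] Q1=[P3] Q2=[]
t=23-24: P1@Q0 runs 1, rem=6, I/O yield, promote→Q0. Q0=[P1] Q1=[P3] Q2=[]
t=24-25: P1@Q0 runs 1, rem=5, I/O yield, promote→Q0. Q0=[P1] Q1=[P3] Q2=[]
t=25-26: P1@Q0 runs 1, rem=4, I/O yield, promote→Q0. Q0=[P1] Q1=[P3] Q2=[]
t=26-27: P1@Q0 runs 1, rem=3, I/O yield, promote→Q0. Q0=[P1] Q1=[P3] Q2=[]
t=27-28: P1@Q0 runs 1, rem=2, I/O yield, promote→Q0. Q0=[P1] Q1=[P3] Q2=[]
t=28-29: P1@Q0 runs 1, rem=1, I/O yield, promote→Q0. Q0=[P1] Q1=[P3] Q2=[]
t=29-30: P1@Q0 runs 1, rem=0, completes. Q0=[] Q1=[P3] Q2=[]
t=30-34: P3@Q1 runs 4, rem=6, quantum used, demote→Q2. Q0=[] Q1=[] Q2=[P3]
t=34-40: P3@Q2 runs 6, rem=0, completes. Q0=[] Q1=[] Q2=[]

Answer: P2,P1,P3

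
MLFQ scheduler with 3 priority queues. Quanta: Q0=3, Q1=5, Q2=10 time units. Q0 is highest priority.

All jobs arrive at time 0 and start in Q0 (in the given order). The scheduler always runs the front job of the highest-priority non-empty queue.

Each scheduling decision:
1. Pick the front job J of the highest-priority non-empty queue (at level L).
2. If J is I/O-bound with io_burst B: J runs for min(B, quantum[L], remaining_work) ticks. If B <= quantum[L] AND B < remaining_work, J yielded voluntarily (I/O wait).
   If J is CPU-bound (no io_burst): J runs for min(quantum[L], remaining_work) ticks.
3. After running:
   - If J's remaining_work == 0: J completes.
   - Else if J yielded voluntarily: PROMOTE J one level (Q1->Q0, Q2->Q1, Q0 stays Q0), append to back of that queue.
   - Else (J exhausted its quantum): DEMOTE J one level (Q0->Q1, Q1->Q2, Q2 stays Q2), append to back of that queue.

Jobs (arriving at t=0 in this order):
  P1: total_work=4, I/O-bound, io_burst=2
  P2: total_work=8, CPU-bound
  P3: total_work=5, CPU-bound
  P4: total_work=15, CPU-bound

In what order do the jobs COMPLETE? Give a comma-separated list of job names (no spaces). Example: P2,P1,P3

t=0-2: P1@Q0 runs 2, rem=2, I/O yield, promote→Q0. Q0=[P2,P3,P4,P1] Q1=[] Q2=[]
t=2-5: P2@Q0 runs 3, rem=5, quantum used, demote→Q1. Q0=[P3,P4,P1] Q1=[P2] Q2=[]
t=5-8: P3@Q0 runs 3, rem=2, quantum used, demote→Q1. Q0=[P4,P1] Q1=[P2,P3] Q2=[]
t=8-11: P4@Q0 runs 3, rem=12, quantum used, demote→Q1. Q0=[P1] Q1=[P2,P3,P4] Q2=[]
t=11-13: P1@Q0 runs 2, rem=0, completes. Q0=[] Q1=[P2,P3,P4] Q2=[]
t=13-18: P2@Q1 runs 5, rem=0, completes. Q0=[] Q1=[P3,P4] Q2=[]
t=18-20: P3@Q1 runs 2, rem=0, completes. Q0=[] Q1=[P4] Q2=[]
t=20-25: P4@Q1 runs 5, rem=7, quantum used, demote→Q2. Q0=[] Q1=[] Q2=[P4]
t=25-32: P4@Q2 runs 7, rem=0, completes. Q0=[] Q1=[] Q2=[]

Answer: P1,P2,P3,P4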